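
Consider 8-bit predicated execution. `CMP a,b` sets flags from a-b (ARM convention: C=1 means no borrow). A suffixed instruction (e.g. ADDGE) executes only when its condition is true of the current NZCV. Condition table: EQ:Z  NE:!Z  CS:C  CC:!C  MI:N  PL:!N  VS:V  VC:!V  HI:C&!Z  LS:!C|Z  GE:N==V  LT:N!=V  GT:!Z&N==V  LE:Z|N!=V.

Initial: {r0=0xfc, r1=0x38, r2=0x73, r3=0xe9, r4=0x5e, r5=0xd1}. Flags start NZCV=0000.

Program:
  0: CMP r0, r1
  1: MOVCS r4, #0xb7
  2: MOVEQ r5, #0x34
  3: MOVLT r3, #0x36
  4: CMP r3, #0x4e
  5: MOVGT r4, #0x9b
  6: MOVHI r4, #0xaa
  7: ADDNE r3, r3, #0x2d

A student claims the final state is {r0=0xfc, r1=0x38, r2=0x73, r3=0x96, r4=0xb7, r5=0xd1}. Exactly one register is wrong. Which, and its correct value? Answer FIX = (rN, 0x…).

0: ✓ CMP  NZCV=1010
1: ✓ MOVCS  r4←0xb7
2: · MOVEQ
3: ✓ MOVLT  r3←0x36
4: ✓ CMP  NZCV=1000
5: · MOVGT
6: · MOVHI
7: ✓ ADDNE  r3←0x63

FIX = (r3, 0x63)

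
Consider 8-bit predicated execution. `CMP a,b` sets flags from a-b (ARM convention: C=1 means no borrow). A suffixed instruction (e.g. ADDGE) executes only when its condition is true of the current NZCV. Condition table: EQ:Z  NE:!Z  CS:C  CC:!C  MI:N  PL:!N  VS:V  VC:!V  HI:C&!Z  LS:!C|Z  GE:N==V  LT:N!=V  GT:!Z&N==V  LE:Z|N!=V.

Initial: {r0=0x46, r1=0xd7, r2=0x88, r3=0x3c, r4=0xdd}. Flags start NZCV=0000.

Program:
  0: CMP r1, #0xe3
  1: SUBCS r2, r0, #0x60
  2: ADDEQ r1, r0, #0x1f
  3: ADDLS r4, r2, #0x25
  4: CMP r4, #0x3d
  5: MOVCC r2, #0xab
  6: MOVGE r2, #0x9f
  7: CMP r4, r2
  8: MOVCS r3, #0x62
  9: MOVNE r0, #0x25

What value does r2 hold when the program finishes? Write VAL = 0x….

VAL = 0x88

0: ✓ CMP  NZCV=1000
1: · SUBCS
2: · ADDEQ
3: ✓ ADDLS  r4←0xad
4: ✓ CMP  NZCV=0011
5: · MOVCC
6: · MOVGE
7: ✓ CMP  NZCV=0010
8: ✓ MOVCS  r3←0x62
9: ✓ MOVNE  r0←0x25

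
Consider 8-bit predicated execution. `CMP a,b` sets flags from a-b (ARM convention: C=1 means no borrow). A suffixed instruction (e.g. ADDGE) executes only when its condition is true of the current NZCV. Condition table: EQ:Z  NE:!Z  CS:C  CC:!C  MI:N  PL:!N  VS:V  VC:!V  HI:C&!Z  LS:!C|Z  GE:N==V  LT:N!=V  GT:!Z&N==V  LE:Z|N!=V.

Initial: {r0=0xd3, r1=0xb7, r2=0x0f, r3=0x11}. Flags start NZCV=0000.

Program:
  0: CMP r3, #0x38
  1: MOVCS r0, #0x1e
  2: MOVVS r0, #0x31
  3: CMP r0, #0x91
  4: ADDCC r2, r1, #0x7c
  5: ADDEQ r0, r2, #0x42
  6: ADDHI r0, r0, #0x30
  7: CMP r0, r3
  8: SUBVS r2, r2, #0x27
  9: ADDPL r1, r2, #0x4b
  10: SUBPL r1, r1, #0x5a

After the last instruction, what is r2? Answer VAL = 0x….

VAL = 0x0f

0: ✓ CMP  NZCV=1000
1: · MOVCS
2: · MOVVS
3: ✓ CMP  NZCV=0010
4: · ADDCC
5: · ADDEQ
6: ✓ ADDHI  r0←0x03
7: ✓ CMP  NZCV=1000
8: · SUBVS
9: · ADDPL
10: · SUBPL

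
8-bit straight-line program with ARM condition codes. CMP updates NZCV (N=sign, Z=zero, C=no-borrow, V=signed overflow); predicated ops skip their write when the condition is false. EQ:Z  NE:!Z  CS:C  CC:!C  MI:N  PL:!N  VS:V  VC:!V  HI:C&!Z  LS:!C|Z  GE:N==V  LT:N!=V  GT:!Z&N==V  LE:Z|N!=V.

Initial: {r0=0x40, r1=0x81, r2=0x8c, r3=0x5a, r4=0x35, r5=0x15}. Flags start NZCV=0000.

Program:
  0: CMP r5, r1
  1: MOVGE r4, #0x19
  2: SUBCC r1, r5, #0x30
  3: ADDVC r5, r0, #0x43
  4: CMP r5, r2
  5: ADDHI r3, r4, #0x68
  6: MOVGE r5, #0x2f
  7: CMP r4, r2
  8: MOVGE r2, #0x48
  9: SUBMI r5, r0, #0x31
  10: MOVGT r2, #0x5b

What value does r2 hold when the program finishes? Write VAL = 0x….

[0] flags=1001 → (cmp)
[1] flags=1001 GE?T → r4=0x19
[2] flags=1001 CC?T → r1=0xe5
[3] flags=1001 VC?F → skip
[4] flags=1001 → (cmp)
[5] flags=1001 HI?F → skip
[6] flags=1001 GE?T → r5=0x2f
[7] flags=1001 → (cmp)
[8] flags=1001 GE?T → r2=0x48
[9] flags=1001 MI?T → r5=0x0f
[10] flags=1001 GT?T → r2=0x5b

VAL = 0x5b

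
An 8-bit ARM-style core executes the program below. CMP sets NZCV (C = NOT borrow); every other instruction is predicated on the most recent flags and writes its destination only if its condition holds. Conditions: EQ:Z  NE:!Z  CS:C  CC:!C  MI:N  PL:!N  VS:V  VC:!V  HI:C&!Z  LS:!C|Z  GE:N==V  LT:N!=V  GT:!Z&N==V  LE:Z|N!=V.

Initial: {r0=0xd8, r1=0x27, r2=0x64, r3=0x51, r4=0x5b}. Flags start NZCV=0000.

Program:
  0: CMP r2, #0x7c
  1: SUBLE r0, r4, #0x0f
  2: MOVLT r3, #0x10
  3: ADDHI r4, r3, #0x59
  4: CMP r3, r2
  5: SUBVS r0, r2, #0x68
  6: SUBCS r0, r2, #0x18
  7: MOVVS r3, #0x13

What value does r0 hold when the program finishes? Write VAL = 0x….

VAL = 0x4c

0: ✓ CMP  NZCV=1000
1: ✓ SUBLE  r0←0x4c
2: ✓ MOVLT  r3←0x10
3: · ADDHI
4: ✓ CMP  NZCV=1000
5: · SUBVS
6: · SUBCS
7: · MOVVS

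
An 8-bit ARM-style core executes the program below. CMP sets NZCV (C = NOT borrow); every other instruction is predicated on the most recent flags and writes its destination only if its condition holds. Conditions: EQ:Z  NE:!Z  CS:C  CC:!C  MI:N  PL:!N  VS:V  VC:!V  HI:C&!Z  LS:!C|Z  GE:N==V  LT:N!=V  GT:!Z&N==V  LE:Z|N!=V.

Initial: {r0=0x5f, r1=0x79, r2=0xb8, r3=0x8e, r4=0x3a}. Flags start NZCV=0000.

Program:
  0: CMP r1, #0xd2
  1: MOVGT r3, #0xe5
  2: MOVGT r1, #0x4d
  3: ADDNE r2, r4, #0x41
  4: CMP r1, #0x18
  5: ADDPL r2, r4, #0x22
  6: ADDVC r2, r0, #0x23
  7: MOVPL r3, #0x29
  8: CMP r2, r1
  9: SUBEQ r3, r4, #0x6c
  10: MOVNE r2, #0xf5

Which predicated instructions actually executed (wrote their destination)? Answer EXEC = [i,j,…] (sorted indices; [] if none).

EXEC = [1,2,3,5,6,7,10]

0: ✓ CMP  NZCV=1001
1: ✓ MOVGT  r3←0xe5
2: ✓ MOVGT  r1←0x4d
3: ✓ ADDNE  r2←0x7b
4: ✓ CMP  NZCV=0010
5: ✓ ADDPL  r2←0x5c
6: ✓ ADDVC  r2←0x82
7: ✓ MOVPL  r3←0x29
8: ✓ CMP  NZCV=0011
9: · SUBEQ
10: ✓ MOVNE  r2←0xf5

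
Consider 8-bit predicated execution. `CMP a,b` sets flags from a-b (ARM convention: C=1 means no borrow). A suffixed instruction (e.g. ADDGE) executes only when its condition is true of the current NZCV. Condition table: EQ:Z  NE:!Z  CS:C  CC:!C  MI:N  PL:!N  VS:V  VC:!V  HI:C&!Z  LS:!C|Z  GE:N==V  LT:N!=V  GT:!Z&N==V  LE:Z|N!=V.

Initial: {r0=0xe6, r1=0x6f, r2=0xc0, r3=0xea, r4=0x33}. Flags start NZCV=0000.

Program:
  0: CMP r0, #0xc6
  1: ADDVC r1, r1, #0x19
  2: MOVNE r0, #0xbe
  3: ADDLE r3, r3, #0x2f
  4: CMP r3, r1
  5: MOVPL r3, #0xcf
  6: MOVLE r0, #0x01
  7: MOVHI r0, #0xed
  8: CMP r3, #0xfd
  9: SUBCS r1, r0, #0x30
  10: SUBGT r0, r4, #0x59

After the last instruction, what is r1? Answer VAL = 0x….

VAL = 0x88

0: ✓ CMP  NZCV=0010
1: ✓ ADDVC  r1←0x88
2: ✓ MOVNE  r0←0xbe
3: · ADDLE
4: ✓ CMP  NZCV=0010
5: ✓ MOVPL  r3←0xcf
6: · MOVLE
7: ✓ MOVHI  r0←0xed
8: ✓ CMP  NZCV=1000
9: · SUBCS
10: · SUBGT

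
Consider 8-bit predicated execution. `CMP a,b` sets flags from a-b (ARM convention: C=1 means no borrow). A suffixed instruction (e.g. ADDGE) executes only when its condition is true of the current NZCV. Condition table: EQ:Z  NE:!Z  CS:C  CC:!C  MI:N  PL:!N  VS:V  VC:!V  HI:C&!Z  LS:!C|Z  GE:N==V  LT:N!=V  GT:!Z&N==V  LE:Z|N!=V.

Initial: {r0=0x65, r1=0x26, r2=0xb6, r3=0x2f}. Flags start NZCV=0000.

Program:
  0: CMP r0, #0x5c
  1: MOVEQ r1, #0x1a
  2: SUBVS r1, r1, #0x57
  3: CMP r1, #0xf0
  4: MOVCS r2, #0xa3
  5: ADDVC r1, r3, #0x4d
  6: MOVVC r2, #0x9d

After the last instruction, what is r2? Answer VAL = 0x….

VAL = 0x9d

0: ✓ CMP  NZCV=0010
1: · MOVEQ
2: · SUBVS
3: ✓ CMP  NZCV=0000
4: · MOVCS
5: ✓ ADDVC  r1←0x7c
6: ✓ MOVVC  r2←0x9d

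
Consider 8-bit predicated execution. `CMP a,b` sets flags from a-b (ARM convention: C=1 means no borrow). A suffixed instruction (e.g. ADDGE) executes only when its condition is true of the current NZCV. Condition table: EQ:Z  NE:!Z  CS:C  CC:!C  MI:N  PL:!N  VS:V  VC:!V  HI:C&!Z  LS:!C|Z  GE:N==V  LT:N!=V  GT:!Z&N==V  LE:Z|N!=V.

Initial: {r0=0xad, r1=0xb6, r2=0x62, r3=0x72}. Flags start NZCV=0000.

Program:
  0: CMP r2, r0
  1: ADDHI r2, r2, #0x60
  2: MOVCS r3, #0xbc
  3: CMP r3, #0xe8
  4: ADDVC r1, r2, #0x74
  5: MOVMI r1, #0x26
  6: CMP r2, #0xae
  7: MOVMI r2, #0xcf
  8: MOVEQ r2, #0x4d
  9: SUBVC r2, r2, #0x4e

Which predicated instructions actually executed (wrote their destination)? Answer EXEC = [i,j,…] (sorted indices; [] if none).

EXEC = [5,7]

0: ✓ CMP  NZCV=1001
1: · ADDHI
2: · MOVCS
3: ✓ CMP  NZCV=1001
4: · ADDVC
5: ✓ MOVMI  r1←0x26
6: ✓ CMP  NZCV=1001
7: ✓ MOVMI  r2←0xcf
8: · MOVEQ
9: · SUBVC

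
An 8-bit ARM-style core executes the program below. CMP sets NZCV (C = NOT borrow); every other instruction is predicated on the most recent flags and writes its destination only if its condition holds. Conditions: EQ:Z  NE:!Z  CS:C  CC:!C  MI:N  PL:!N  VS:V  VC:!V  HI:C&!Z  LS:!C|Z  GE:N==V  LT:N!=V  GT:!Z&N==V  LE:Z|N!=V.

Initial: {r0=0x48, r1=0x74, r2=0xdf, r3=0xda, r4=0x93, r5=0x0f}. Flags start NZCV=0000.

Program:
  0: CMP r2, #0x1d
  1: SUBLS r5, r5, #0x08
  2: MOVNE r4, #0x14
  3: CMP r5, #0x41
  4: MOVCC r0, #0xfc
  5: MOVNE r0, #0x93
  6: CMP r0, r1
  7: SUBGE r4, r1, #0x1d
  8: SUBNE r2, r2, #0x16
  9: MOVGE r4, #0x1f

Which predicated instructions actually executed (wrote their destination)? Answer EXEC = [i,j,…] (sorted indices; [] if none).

0: ✓ CMP  NZCV=1010
1: · SUBLS
2: ✓ MOVNE  r4←0x14
3: ✓ CMP  NZCV=1000
4: ✓ MOVCC  r0←0xfc
5: ✓ MOVNE  r0←0x93
6: ✓ CMP  NZCV=0011
7: · SUBGE
8: ✓ SUBNE  r2←0xc9
9: · MOVGE

EXEC = [2,4,5,8]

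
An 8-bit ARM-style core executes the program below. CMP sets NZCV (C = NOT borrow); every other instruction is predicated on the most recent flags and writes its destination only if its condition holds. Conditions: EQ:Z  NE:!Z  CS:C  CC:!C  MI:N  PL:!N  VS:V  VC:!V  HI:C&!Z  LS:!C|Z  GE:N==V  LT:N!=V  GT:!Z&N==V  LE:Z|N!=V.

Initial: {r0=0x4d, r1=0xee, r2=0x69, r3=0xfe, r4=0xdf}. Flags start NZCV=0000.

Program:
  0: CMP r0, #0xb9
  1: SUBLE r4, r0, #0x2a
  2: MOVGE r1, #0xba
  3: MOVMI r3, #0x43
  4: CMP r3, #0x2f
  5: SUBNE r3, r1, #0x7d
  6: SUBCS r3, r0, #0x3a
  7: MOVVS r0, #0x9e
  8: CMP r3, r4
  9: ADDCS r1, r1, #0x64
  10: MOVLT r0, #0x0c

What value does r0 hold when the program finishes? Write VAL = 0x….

0: ✓ CMP  NZCV=1001
1: · SUBLE
2: ✓ MOVGE  r1←0xba
3: ✓ MOVMI  r3←0x43
4: ✓ CMP  NZCV=0010
5: ✓ SUBNE  r3←0x3d
6: ✓ SUBCS  r3←0x13
7: · MOVVS
8: ✓ CMP  NZCV=0000
9: · ADDCS
10: · MOVLT

VAL = 0x4d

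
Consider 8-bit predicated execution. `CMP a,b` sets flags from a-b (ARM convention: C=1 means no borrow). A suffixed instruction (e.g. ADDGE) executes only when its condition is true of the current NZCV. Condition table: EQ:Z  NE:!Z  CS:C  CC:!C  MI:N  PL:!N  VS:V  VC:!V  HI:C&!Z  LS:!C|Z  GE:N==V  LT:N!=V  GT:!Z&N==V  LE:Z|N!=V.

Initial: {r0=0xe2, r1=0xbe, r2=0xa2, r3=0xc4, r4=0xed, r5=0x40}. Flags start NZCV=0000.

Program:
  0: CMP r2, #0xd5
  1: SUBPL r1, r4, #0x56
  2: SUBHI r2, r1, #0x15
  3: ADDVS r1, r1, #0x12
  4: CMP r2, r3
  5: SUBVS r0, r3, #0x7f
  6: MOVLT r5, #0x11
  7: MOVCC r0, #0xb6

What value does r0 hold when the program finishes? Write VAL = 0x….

VAL = 0xb6

0: ✓ CMP  NZCV=1000
1: · SUBPL
2: · SUBHI
3: · ADDVS
4: ✓ CMP  NZCV=1000
5: · SUBVS
6: ✓ MOVLT  r5←0x11
7: ✓ MOVCC  r0←0xb6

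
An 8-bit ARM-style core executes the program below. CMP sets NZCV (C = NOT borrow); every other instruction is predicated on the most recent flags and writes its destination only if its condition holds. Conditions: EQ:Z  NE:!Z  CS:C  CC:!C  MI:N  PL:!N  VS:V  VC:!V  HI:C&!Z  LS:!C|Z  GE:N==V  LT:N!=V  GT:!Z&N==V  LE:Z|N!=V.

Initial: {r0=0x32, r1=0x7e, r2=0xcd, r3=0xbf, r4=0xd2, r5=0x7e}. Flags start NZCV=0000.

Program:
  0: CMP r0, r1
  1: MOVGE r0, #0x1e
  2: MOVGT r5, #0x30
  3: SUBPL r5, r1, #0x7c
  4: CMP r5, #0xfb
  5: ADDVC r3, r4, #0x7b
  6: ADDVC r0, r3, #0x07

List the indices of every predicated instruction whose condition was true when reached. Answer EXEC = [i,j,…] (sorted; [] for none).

0: ✓ CMP  NZCV=1000
1: · MOVGE
2: · MOVGT
3: · SUBPL
4: ✓ CMP  NZCV=1001
5: · ADDVC
6: · ADDVC

EXEC = []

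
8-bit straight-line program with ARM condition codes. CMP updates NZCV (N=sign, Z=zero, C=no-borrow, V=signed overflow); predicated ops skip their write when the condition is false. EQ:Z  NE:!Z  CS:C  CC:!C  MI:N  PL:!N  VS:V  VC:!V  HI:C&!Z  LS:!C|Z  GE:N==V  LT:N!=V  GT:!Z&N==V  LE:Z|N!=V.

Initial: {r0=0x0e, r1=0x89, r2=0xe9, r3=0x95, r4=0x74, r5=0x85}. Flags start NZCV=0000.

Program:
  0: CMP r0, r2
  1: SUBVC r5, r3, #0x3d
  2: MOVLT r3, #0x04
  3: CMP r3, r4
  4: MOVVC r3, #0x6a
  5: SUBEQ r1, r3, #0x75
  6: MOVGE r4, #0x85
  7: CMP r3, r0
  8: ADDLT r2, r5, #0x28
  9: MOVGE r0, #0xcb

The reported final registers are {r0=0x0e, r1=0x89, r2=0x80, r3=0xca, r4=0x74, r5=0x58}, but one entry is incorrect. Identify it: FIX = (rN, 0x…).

[0] flags=0000 → (cmp)
[1] flags=0000 VC?T → r5=0x58
[2] flags=0000 LT?F → skip
[3] flags=0011 → (cmp)
[4] flags=0011 VC?F → skip
[5] flags=0011 EQ?F → skip
[6] flags=0011 GE?F → skip
[7] flags=1010 → (cmp)
[8] flags=1010 LT?T → r2=0x80
[9] flags=1010 GE?F → skip

FIX = (r3, 0x95)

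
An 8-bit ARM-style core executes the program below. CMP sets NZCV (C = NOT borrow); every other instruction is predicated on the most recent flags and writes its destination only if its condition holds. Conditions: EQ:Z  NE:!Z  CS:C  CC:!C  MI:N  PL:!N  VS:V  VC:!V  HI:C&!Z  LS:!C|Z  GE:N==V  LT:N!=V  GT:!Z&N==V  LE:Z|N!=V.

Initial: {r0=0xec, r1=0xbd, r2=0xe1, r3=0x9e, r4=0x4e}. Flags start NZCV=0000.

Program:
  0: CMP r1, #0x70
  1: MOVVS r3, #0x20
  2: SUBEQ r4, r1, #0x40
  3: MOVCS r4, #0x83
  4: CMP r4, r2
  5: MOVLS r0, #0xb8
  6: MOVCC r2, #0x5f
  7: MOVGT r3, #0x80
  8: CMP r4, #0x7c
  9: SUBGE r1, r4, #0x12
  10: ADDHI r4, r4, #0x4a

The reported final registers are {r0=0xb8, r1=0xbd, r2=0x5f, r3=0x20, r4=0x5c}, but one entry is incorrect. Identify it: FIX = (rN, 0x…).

FIX = (r4, 0xcd)

0: ✓ CMP  NZCV=0011
1: ✓ MOVVS  r3←0x20
2: · SUBEQ
3: ✓ MOVCS  r4←0x83
4: ✓ CMP  NZCV=1000
5: ✓ MOVLS  r0←0xb8
6: ✓ MOVCC  r2←0x5f
7: · MOVGT
8: ✓ CMP  NZCV=0011
9: · SUBGE
10: ✓ ADDHI  r4←0xcd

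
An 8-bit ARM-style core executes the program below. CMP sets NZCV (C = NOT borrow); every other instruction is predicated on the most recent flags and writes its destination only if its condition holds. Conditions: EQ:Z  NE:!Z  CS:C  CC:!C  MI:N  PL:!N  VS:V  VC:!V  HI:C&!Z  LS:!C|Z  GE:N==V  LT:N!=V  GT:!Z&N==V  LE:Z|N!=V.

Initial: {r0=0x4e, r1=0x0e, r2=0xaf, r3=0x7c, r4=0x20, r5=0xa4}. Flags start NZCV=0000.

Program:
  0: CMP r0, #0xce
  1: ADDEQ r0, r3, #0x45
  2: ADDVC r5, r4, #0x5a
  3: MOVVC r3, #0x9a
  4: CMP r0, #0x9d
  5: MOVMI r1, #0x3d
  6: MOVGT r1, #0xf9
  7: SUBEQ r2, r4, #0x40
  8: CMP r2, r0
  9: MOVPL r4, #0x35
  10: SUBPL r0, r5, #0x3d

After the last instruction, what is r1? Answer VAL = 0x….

[0] flags=1001 → (cmp)
[1] flags=1001 EQ?F → skip
[2] flags=1001 VC?F → skip
[3] flags=1001 VC?F → skip
[4] flags=1001 → (cmp)
[5] flags=1001 MI?T → r1=0x3d
[6] flags=1001 GT?T → r1=0xf9
[7] flags=1001 EQ?F → skip
[8] flags=0011 → (cmp)
[9] flags=0011 PL?T → r4=0x35
[10] flags=0011 PL?T → r0=0x67

VAL = 0xf9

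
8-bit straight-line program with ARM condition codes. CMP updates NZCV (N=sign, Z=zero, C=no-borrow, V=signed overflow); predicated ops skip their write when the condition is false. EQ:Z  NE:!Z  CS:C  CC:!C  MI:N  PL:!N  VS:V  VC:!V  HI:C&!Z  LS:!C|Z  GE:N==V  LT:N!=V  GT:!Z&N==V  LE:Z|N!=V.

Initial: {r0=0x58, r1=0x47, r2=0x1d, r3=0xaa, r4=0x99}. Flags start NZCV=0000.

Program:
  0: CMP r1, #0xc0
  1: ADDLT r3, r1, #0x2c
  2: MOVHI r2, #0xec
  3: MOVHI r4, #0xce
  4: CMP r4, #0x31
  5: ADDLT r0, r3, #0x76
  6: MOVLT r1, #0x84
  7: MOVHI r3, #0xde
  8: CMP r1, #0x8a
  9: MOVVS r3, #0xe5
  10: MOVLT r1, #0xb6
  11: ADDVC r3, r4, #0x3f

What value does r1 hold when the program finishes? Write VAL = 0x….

0: ✓ CMP  NZCV=1001
1: · ADDLT
2: · MOVHI
3: · MOVHI
4: ✓ CMP  NZCV=0011
5: ✓ ADDLT  r0←0x20
6: ✓ MOVLT  r1←0x84
7: ✓ MOVHI  r3←0xde
8: ✓ CMP  NZCV=1000
9: · MOVVS
10: ✓ MOVLT  r1←0xb6
11: ✓ ADDVC  r3←0xd8

VAL = 0xb6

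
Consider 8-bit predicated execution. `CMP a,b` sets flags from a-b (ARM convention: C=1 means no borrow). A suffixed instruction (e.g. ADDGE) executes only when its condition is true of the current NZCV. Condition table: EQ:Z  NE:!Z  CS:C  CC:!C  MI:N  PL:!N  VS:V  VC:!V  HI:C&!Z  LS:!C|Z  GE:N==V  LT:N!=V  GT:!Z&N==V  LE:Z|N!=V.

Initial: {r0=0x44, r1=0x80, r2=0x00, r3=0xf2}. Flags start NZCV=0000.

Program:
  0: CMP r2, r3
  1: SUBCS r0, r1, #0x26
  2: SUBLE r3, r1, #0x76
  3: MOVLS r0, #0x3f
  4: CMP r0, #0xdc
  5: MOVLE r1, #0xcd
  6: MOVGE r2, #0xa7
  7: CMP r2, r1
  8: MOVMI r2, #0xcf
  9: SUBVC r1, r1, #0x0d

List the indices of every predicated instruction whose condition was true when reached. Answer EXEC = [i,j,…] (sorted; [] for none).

EXEC = [3,6,9]

0: ✓ CMP  NZCV=0000
1: · SUBCS
2: · SUBLE
3: ✓ MOVLS  r0←0x3f
4: ✓ CMP  NZCV=0000
5: · MOVLE
6: ✓ MOVGE  r2←0xa7
7: ✓ CMP  NZCV=0010
8: · MOVMI
9: ✓ SUBVC  r1←0x73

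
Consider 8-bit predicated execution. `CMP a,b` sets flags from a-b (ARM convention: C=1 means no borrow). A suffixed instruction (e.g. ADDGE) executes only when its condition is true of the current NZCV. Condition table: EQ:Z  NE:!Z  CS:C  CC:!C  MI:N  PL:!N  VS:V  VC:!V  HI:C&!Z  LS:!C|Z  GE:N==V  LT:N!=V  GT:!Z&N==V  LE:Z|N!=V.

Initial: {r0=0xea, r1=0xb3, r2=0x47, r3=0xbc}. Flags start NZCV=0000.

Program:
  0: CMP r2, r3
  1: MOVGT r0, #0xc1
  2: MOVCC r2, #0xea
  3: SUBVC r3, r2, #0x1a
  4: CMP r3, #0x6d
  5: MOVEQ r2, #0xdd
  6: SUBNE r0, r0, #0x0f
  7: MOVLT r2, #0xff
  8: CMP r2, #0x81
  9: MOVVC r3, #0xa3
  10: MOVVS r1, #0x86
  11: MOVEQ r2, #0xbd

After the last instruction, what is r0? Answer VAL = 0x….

0: ✓ CMP  NZCV=1001
1: ✓ MOVGT  r0←0xc1
2: ✓ MOVCC  r2←0xea
3: · SUBVC
4: ✓ CMP  NZCV=0011
5: · MOVEQ
6: ✓ SUBNE  r0←0xb2
7: ✓ MOVLT  r2←0xff
8: ✓ CMP  NZCV=0010
9: ✓ MOVVC  r3←0xa3
10: · MOVVS
11: · MOVEQ

VAL = 0xb2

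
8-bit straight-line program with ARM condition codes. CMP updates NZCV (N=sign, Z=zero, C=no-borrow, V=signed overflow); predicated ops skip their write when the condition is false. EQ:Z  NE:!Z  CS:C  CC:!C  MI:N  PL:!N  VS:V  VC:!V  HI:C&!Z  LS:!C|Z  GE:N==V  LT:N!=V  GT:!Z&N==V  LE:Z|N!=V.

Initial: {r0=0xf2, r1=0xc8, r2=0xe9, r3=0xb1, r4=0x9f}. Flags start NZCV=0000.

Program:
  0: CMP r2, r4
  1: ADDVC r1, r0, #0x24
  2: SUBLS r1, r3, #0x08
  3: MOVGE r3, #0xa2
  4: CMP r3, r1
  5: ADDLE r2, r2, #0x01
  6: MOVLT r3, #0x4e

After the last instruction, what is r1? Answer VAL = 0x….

0: ✓ CMP  NZCV=0010
1: ✓ ADDVC  r1←0x16
2: · SUBLS
3: ✓ MOVGE  r3←0xa2
4: ✓ CMP  NZCV=1010
5: ✓ ADDLE  r2←0xea
6: ✓ MOVLT  r3←0x4e

VAL = 0x16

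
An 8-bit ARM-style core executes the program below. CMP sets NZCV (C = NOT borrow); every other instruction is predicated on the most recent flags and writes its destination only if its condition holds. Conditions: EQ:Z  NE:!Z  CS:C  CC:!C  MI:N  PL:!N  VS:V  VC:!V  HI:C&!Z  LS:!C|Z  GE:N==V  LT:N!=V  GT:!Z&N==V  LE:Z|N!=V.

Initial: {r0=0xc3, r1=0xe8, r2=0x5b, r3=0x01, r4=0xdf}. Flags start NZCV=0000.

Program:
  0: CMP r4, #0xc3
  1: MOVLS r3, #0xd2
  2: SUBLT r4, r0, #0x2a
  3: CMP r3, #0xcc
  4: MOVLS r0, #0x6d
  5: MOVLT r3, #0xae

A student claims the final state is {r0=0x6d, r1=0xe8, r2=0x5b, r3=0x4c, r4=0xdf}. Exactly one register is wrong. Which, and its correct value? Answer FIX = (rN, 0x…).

FIX = (r3, 0x01)

0: ✓ CMP  NZCV=0010
1: · MOVLS
2: · SUBLT
3: ✓ CMP  NZCV=0000
4: ✓ MOVLS  r0←0x6d
5: · MOVLT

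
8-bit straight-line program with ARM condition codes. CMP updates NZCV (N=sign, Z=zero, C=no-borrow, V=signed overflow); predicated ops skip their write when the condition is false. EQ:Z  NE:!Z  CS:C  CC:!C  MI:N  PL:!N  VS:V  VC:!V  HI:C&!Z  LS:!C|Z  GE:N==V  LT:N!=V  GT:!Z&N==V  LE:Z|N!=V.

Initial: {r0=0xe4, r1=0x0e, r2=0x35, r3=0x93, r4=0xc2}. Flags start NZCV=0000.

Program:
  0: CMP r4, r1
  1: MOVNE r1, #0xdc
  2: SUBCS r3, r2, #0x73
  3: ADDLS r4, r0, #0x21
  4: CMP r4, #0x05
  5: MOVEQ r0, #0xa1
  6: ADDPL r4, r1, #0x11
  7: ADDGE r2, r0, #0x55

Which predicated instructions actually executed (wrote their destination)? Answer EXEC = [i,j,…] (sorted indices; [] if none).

EXEC = [1,2]

[0] flags=1010 → (cmp)
[1] flags=1010 NE?T → r1=0xdc
[2] flags=1010 CS?T → r3=0xc2
[3] flags=1010 LS?F → skip
[4] flags=1010 → (cmp)
[5] flags=1010 EQ?F → skip
[6] flags=1010 PL?F → skip
[7] flags=1010 GE?F → skip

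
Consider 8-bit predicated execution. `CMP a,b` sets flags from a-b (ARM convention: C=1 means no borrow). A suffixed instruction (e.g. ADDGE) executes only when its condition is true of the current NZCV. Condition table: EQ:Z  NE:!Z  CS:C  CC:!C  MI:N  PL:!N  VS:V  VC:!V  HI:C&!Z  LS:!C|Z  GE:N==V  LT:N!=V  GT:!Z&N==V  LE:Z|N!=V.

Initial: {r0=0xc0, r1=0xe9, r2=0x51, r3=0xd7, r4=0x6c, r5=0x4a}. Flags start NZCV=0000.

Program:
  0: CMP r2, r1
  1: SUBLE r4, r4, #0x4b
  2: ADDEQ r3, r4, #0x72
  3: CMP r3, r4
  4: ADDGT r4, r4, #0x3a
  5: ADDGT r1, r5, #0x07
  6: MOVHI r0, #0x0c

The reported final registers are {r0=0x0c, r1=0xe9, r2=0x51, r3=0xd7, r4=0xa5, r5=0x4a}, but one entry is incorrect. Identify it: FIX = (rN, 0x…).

FIX = (r4, 0x6c)

[0] flags=0000 → (cmp)
[1] flags=0000 LE?F → skip
[2] flags=0000 EQ?F → skip
[3] flags=0011 → (cmp)
[4] flags=0011 GT?F → skip
[5] flags=0011 GT?F → skip
[6] flags=0011 HI?T → r0=0x0c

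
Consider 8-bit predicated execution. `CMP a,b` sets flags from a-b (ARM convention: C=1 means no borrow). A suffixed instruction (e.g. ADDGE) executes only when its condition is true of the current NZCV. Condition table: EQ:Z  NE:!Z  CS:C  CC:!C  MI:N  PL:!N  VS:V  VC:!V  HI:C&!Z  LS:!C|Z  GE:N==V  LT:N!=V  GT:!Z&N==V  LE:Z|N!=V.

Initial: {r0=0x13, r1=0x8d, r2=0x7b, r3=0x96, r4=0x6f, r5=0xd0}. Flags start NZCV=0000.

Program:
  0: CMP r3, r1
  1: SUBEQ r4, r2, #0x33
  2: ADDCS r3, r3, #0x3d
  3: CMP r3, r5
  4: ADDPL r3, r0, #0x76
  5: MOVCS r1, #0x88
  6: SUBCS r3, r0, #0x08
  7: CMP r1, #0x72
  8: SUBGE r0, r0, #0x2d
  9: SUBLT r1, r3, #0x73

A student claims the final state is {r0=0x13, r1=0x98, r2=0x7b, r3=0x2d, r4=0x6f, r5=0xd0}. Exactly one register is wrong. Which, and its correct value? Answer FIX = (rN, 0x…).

[0] flags=0010 → (cmp)
[1] flags=0010 EQ?F → skip
[2] flags=0010 CS?T → r3=0xd3
[3] flags=0010 → (cmp)
[4] flags=0010 PL?T → r3=0x89
[5] flags=0010 CS?T → r1=0x88
[6] flags=0010 CS?T → r3=0x0b
[7] flags=0011 → (cmp)
[8] flags=0011 GE?F → skip
[9] flags=0011 LT?T → r1=0x98

FIX = (r3, 0x0b)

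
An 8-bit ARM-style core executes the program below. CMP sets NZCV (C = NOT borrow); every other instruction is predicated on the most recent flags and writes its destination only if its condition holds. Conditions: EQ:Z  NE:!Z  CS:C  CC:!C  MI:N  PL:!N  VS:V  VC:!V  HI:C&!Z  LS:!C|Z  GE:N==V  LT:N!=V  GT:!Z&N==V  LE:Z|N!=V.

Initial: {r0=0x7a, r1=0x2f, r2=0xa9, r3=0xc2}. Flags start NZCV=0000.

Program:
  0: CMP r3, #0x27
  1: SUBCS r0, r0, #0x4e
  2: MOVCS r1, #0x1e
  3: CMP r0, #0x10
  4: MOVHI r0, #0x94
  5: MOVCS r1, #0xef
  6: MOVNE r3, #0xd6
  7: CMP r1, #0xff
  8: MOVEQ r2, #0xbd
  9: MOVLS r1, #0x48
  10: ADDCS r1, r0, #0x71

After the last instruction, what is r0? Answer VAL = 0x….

VAL = 0x94

0: ✓ CMP  NZCV=1010
1: ✓ SUBCS  r0←0x2c
2: ✓ MOVCS  r1←0x1e
3: ✓ CMP  NZCV=0010
4: ✓ MOVHI  r0←0x94
5: ✓ MOVCS  r1←0xef
6: ✓ MOVNE  r3←0xd6
7: ✓ CMP  NZCV=1000
8: · MOVEQ
9: ✓ MOVLS  r1←0x48
10: · ADDCS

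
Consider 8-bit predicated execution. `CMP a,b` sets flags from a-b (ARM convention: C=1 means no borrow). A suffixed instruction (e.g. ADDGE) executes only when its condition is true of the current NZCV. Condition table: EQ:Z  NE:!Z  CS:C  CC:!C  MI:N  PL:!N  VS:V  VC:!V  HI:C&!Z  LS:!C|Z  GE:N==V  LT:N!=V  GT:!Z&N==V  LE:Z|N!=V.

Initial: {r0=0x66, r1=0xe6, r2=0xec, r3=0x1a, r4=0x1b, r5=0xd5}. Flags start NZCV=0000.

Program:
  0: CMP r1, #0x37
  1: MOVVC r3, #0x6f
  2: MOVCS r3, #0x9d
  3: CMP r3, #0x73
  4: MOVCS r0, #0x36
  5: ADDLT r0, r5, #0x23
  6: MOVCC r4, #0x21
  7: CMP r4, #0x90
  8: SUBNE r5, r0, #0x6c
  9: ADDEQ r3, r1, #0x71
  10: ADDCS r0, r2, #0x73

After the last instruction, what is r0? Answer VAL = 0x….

VAL = 0xf8

[0] flags=1010 → (cmp)
[1] flags=1010 VC?T → r3=0x6f
[2] flags=1010 CS?T → r3=0x9d
[3] flags=0011 → (cmp)
[4] flags=0011 CS?T → r0=0x36
[5] flags=0011 LT?T → r0=0xf8
[6] flags=0011 CC?F → skip
[7] flags=1001 → (cmp)
[8] flags=1001 NE?T → r5=0x8c
[9] flags=1001 EQ?F → skip
[10] flags=1001 CS?F → skip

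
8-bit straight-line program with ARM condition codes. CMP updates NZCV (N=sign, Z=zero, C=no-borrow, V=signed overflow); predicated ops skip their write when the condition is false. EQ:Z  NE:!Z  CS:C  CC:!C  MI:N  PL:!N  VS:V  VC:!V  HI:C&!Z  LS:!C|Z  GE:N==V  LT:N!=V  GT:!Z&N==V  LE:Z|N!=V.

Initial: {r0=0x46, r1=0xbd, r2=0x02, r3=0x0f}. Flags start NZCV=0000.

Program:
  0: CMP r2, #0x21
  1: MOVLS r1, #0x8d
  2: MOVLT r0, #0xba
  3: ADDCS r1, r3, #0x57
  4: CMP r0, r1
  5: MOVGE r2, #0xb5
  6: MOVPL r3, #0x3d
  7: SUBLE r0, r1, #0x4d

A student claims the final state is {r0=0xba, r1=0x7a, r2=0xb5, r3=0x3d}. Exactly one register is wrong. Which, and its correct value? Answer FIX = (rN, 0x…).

FIX = (r1, 0x8d)

[0] flags=1000 → (cmp)
[1] flags=1000 LS?T → r1=0x8d
[2] flags=1000 LT?T → r0=0xba
[3] flags=1000 CS?F → skip
[4] flags=0010 → (cmp)
[5] flags=0010 GE?T → r2=0xb5
[6] flags=0010 PL?T → r3=0x3d
[7] flags=0010 LE?F → skip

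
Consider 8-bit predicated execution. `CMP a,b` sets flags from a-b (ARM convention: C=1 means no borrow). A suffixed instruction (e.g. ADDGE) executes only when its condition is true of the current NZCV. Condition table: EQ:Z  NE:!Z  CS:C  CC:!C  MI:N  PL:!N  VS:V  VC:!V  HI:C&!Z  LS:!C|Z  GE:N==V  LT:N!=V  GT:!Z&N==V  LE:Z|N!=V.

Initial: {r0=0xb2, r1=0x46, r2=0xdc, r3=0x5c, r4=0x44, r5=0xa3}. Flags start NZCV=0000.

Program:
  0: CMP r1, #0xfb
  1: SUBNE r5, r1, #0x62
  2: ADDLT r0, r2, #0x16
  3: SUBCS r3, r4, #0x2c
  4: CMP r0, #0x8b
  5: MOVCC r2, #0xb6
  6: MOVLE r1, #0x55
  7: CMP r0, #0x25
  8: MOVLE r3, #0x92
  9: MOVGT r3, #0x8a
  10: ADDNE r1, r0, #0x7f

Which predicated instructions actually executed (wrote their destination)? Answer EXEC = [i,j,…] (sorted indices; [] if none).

EXEC = [1,8,10]

[0] flags=0000 → (cmp)
[1] flags=0000 NE?T → r5=0xe4
[2] flags=0000 LT?F → skip
[3] flags=0000 CS?F → skip
[4] flags=0010 → (cmp)
[5] flags=0010 CC?F → skip
[6] flags=0010 LE?F → skip
[7] flags=1010 → (cmp)
[8] flags=1010 LE?T → r3=0x92
[9] flags=1010 GT?F → skip
[10] flags=1010 NE?T → r1=0x31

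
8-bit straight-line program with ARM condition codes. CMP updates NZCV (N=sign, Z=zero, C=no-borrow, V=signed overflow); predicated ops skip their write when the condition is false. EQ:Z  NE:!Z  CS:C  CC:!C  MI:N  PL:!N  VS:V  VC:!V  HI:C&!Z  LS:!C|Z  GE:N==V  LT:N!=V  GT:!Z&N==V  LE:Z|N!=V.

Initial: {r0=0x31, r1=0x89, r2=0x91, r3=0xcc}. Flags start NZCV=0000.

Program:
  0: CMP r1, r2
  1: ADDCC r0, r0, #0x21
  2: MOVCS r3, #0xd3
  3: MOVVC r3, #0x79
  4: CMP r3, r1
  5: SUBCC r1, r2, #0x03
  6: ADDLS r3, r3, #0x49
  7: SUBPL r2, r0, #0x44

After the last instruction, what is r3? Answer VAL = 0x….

[0] flags=1000 → (cmp)
[1] flags=1000 CC?T → r0=0x52
[2] flags=1000 CS?F → skip
[3] flags=1000 VC?T → r3=0x79
[4] flags=1001 → (cmp)
[5] flags=1001 CC?T → r1=0x8e
[6] flags=1001 LS?T → r3=0xc2
[7] flags=1001 PL?F → skip

VAL = 0xc2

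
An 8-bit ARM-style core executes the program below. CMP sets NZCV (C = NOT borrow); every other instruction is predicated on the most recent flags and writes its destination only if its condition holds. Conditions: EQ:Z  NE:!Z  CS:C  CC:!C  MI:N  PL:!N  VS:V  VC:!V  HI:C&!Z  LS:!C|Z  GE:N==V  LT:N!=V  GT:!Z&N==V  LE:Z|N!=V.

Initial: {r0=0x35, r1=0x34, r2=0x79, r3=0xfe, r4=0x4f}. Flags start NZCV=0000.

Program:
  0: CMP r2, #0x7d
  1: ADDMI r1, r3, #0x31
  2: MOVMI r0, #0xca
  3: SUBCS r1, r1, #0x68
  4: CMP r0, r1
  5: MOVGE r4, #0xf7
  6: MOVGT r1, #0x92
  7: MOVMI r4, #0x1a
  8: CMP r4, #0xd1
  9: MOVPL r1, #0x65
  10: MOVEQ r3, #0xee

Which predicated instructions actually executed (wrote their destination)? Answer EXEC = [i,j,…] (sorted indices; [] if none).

EXEC = [1,2,7,9]

[0] flags=1000 → (cmp)
[1] flags=1000 MI?T → r1=0x2f
[2] flags=1000 MI?T → r0=0xca
[3] flags=1000 CS?F → skip
[4] flags=1010 → (cmp)
[5] flags=1010 GE?F → skip
[6] flags=1010 GT?F → skip
[7] flags=1010 MI?T → r4=0x1a
[8] flags=0000 → (cmp)
[9] flags=0000 PL?T → r1=0x65
[10] flags=0000 EQ?F → skip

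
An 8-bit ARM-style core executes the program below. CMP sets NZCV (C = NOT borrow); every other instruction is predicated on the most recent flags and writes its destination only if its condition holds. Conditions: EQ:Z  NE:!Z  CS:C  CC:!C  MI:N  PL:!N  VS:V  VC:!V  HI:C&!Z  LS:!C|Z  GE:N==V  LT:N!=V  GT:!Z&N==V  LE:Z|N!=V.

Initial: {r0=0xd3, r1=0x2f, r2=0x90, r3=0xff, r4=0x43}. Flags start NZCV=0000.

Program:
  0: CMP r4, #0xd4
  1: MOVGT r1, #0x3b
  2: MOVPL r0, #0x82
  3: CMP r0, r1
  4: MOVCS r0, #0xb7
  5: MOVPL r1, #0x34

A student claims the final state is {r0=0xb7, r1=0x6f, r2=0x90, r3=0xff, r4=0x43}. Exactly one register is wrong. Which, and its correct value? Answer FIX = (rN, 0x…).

FIX = (r1, 0x34)

0: ✓ CMP  NZCV=0000
1: ✓ MOVGT  r1←0x3b
2: ✓ MOVPL  r0←0x82
3: ✓ CMP  NZCV=0011
4: ✓ MOVCS  r0←0xb7
5: ✓ MOVPL  r1←0x34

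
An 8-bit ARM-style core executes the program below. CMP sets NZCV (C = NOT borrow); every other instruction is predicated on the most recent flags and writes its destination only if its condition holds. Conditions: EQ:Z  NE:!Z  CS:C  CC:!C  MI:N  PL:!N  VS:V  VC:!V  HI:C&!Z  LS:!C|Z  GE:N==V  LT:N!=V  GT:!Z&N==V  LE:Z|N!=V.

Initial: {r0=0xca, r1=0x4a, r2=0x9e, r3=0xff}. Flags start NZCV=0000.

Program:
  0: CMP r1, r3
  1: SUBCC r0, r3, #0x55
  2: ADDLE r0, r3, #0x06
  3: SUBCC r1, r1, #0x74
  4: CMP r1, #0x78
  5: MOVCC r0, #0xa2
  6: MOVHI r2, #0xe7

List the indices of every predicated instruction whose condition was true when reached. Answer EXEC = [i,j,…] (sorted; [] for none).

0: ✓ CMP  NZCV=0000
1: ✓ SUBCC  r0←0xaa
2: · ADDLE
3: ✓ SUBCC  r1←0xd6
4: ✓ CMP  NZCV=0011
5: · MOVCC
6: ✓ MOVHI  r2←0xe7

EXEC = [1,3,6]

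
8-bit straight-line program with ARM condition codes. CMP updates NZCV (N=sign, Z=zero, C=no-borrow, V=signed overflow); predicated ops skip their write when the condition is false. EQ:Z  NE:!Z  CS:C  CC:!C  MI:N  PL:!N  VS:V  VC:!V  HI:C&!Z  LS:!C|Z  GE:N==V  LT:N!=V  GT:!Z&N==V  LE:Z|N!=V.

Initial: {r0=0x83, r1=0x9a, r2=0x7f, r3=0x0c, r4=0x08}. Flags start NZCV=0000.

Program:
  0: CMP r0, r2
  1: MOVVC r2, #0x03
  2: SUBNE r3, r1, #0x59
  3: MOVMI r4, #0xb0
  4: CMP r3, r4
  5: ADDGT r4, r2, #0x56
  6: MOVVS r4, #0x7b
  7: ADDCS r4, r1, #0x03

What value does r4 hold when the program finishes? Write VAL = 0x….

VAL = 0x9d

[0] flags=0011 → (cmp)
[1] flags=0011 VC?F → skip
[2] flags=0011 NE?T → r3=0x41
[3] flags=0011 MI?F → skip
[4] flags=0010 → (cmp)
[5] flags=0010 GT?T → r4=0xd5
[6] flags=0010 VS?F → skip
[7] flags=0010 CS?T → r4=0x9d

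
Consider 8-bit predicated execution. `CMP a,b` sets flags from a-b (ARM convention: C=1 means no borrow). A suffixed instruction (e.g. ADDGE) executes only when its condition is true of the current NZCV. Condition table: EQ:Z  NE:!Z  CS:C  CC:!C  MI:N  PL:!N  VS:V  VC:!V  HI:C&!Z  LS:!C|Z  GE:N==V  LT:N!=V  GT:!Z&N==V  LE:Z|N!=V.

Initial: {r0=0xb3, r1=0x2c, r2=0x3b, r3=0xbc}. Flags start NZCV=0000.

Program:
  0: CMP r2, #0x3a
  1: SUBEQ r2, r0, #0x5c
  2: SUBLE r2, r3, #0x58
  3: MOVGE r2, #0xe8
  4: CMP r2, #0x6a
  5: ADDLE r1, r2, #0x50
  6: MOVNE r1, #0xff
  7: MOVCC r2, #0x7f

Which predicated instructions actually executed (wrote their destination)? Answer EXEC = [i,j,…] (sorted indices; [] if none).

[0] flags=0010 → (cmp)
[1] flags=0010 EQ?F → skip
[2] flags=0010 LE?F → skip
[3] flags=0010 GE?T → r2=0xe8
[4] flags=0011 → (cmp)
[5] flags=0011 LE?T → r1=0x38
[6] flags=0011 NE?T → r1=0xff
[7] flags=0011 CC?F → skip

EXEC = [3,5,6]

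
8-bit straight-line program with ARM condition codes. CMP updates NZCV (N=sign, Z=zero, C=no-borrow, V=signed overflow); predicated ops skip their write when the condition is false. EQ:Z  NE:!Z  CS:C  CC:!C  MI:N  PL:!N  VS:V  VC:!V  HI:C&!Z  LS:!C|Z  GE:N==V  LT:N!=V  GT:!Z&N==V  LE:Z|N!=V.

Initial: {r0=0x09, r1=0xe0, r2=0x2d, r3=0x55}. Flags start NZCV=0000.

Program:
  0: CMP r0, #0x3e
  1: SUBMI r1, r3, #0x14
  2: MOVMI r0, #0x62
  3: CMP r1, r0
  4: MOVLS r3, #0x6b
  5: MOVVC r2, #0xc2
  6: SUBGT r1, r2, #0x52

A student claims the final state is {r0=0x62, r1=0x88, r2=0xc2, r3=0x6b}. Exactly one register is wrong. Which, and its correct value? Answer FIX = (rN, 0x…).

FIX = (r1, 0x41)

0: ✓ CMP  NZCV=1000
1: ✓ SUBMI  r1←0x41
2: ✓ MOVMI  r0←0x62
3: ✓ CMP  NZCV=1000
4: ✓ MOVLS  r3←0x6b
5: ✓ MOVVC  r2←0xc2
6: · SUBGT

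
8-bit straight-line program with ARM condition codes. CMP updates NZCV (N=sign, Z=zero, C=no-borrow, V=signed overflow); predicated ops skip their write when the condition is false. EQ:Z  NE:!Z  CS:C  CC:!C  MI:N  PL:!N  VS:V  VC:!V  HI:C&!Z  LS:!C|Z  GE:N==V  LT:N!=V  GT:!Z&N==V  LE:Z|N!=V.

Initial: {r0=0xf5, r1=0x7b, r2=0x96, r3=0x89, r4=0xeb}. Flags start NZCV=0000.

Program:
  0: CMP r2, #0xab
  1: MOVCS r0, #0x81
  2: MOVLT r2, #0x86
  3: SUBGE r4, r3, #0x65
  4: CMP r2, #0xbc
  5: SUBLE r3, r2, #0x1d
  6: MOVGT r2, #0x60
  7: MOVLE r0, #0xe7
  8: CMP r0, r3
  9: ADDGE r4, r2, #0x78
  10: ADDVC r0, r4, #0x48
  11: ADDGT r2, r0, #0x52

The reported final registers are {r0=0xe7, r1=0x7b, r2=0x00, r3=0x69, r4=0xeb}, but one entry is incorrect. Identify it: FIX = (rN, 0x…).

FIX = (r2, 0x86)

0: ✓ CMP  NZCV=1000
1: · MOVCS
2: ✓ MOVLT  r2←0x86
3: · SUBGE
4: ✓ CMP  NZCV=1000
5: ✓ SUBLE  r3←0x69
6: · MOVGT
7: ✓ MOVLE  r0←0xe7
8: ✓ CMP  NZCV=0011
9: · ADDGE
10: · ADDVC
11: · ADDGT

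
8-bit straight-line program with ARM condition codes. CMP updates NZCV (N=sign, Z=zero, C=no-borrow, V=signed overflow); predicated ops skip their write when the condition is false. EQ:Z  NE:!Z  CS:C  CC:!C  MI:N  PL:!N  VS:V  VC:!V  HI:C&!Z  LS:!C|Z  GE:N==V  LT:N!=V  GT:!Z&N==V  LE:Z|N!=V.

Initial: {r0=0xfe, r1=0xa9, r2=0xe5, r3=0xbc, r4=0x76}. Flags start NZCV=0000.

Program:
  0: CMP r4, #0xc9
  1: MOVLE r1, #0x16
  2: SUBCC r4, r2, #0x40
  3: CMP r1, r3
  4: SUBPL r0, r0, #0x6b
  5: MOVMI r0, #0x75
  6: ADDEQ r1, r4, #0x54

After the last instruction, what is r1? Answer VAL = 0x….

VAL = 0xa9

0: ✓ CMP  NZCV=1001
1: · MOVLE
2: ✓ SUBCC  r4←0xa5
3: ✓ CMP  NZCV=1000
4: · SUBPL
5: ✓ MOVMI  r0←0x75
6: · ADDEQ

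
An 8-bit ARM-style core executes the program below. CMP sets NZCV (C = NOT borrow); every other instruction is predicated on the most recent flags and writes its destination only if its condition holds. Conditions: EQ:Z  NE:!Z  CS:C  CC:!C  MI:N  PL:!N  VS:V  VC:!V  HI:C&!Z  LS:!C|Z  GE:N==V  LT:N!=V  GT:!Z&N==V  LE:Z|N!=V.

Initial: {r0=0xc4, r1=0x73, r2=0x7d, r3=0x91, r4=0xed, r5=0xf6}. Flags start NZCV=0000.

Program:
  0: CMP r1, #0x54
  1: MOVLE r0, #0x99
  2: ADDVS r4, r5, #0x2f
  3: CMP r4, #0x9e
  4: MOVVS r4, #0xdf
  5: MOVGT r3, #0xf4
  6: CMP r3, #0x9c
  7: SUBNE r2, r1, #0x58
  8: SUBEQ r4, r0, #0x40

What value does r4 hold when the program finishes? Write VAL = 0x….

[0] flags=0010 → (cmp)
[1] flags=0010 LE?F → skip
[2] flags=0010 VS?F → skip
[3] flags=0010 → (cmp)
[4] flags=0010 VS?F → skip
[5] flags=0010 GT?T → r3=0xf4
[6] flags=0010 → (cmp)
[7] flags=0010 NE?T → r2=0x1b
[8] flags=0010 EQ?F → skip

VAL = 0xed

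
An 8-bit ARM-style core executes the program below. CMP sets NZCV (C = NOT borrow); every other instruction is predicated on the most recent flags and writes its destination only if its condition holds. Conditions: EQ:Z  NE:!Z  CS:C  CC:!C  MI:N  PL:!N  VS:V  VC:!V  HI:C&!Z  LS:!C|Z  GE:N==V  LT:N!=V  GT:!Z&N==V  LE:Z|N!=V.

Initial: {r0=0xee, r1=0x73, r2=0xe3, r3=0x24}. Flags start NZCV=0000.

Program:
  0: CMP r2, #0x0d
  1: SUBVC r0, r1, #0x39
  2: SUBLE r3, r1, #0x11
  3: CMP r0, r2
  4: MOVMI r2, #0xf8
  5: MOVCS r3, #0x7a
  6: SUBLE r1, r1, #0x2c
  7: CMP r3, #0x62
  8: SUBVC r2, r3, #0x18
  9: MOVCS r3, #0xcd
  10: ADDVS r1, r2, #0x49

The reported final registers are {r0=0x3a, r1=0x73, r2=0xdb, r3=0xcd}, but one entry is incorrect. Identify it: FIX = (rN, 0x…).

FIX = (r2, 0x4a)

0: ✓ CMP  NZCV=1010
1: ✓ SUBVC  r0←0x3a
2: ✓ SUBLE  r3←0x62
3: ✓ CMP  NZCV=0000
4: · MOVMI
5: · MOVCS
6: · SUBLE
7: ✓ CMP  NZCV=0110
8: ✓ SUBVC  r2←0x4a
9: ✓ MOVCS  r3←0xcd
10: · ADDVS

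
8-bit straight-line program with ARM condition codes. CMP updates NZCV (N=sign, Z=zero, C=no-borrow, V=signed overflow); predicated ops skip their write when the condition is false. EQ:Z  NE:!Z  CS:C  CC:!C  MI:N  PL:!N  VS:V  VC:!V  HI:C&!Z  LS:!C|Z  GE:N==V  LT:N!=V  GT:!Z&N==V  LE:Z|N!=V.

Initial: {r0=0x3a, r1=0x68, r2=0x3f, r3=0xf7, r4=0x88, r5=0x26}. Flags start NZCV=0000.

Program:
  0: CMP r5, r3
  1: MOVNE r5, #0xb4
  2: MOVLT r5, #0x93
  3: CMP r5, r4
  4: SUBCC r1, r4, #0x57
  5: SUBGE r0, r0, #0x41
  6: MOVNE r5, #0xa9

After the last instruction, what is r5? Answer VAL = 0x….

VAL = 0xa9

0: ✓ CMP  NZCV=0000
1: ✓ MOVNE  r5←0xb4
2: · MOVLT
3: ✓ CMP  NZCV=0010
4: · SUBCC
5: ✓ SUBGE  r0←0xf9
6: ✓ MOVNE  r5←0xa9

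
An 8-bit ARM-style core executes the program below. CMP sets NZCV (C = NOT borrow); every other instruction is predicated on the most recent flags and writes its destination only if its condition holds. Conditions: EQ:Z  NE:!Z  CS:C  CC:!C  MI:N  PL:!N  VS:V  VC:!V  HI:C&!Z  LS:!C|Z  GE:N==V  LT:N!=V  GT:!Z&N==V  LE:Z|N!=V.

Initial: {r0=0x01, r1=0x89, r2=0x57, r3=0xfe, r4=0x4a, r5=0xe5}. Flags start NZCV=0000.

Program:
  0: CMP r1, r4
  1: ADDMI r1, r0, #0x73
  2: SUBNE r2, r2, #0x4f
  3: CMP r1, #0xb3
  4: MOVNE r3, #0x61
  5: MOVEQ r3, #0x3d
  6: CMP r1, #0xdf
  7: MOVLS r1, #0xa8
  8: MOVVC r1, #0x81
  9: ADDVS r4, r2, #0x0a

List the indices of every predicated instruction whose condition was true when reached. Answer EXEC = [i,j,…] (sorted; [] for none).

[0] flags=0011 → (cmp)
[1] flags=0011 MI?F → skip
[2] flags=0011 NE?T → r2=0x08
[3] flags=1000 → (cmp)
[4] flags=1000 NE?T → r3=0x61
[5] flags=1000 EQ?F → skip
[6] flags=1000 → (cmp)
[7] flags=1000 LS?T → r1=0xa8
[8] flags=1000 VC?T → r1=0x81
[9] flags=1000 VS?F → skip

EXEC = [2,4,7,8]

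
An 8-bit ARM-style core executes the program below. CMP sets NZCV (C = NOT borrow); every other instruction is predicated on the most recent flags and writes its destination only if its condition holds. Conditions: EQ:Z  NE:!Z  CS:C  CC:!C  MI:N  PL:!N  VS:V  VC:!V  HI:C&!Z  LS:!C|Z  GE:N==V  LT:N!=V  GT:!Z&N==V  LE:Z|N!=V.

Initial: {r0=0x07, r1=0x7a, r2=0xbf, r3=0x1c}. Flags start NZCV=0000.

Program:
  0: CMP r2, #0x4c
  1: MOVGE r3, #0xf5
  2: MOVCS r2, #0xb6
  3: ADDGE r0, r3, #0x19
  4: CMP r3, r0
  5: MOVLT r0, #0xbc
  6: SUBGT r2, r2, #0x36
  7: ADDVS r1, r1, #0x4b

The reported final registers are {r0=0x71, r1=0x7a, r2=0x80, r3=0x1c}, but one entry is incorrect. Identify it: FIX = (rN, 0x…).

0: ✓ CMP  NZCV=0011
1: · MOVGE
2: ✓ MOVCS  r2←0xb6
3: · ADDGE
4: ✓ CMP  NZCV=0010
5: · MOVLT
6: ✓ SUBGT  r2←0x80
7: · ADDVS

FIX = (r0, 0x07)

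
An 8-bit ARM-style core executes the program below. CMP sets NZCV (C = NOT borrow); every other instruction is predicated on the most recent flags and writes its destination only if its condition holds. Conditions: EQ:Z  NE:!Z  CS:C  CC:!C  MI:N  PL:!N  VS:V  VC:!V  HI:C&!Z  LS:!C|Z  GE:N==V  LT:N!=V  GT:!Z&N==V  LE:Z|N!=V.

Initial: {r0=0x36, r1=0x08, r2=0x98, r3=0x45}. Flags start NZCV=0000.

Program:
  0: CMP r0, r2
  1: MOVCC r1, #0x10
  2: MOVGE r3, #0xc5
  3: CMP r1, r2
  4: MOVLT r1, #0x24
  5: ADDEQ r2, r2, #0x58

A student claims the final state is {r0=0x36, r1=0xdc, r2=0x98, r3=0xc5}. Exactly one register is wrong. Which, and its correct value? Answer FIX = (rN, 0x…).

0: ✓ CMP  NZCV=1001
1: ✓ MOVCC  r1←0x10
2: ✓ MOVGE  r3←0xc5
3: ✓ CMP  NZCV=0000
4: · MOVLT
5: · ADDEQ

FIX = (r1, 0x10)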